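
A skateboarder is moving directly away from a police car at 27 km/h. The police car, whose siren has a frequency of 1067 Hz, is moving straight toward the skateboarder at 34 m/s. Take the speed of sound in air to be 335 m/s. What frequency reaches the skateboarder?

27 km/h = 7.5 m/s.
Both move, so f' = f · (v − v_o)/(v − v_s).
f' = 1067 × (335 − 7.5)/(335 − 34) = 1067 × 327.5/301 ≈ 1161 Hz.

1161 Hz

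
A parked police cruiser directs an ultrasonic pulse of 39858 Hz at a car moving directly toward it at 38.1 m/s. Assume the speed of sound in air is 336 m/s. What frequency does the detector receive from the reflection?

The car first receives the wave as a moving observer: f₁ = f₀ · (v + u)/v = 39858 × (336 + 38.1)/336 ≈ 44378 Hz.
On reflection it acts as a source moving toward the stationary detector: f₂ = f₁ · v/(v − u) = 44378 × 336/297.9 ≈ 50053 Hz.

50053 Hz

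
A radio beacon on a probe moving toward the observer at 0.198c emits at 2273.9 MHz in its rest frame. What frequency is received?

2779.2 MHz

Relativistic Doppler for frequency: f' = f₀ · √((1 + β)/(1 − β)).
f' = 2273.9 × √(1.1980/0.8020) = 2273.9 × 1.22220 ≈ 2779.2 MHz.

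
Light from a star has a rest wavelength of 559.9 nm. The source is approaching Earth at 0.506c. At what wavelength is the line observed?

Relativistic Doppler for wavelength: λ' = λ₀ · √((1 − β)/(1 + β)).
λ' = 559.9 × √(0.4940/1.5060) = 559.9 × 0.57273 ≈ 320.7 nm.

320.7 nm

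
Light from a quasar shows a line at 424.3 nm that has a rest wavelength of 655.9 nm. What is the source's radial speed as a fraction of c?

0.410

λ'/λ₀ = 0.6469 < 1 (blueshift), so the source is approaching.
λ'/λ₀ = √((1 − β)/(1 + β)) for an approaching source ⇒ β = (1 − r²)/(1 + r²) with r = λ'/λ₀.
β = (1 − 0.4185)/(1 + 0.4185) ≈ 0.410.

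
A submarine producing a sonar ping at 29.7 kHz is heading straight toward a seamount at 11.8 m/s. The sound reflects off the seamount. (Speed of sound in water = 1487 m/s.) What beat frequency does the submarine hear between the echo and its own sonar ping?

475 Hz

The seamount receives the sound from a moving source: f₁ = f₀ · v/(v − v_e) = 29.7 × 1487/1475.2 ≈ 29.938 kHz.
On the return leg the submarine is a moving observer: f₂ = f₁ · (v + v_e)/v = 29.938 × 1498.8/1487 ≈ 30.175 kHz.
Beat against the emitted tone (with f₀ = 29700 Hz): |f₂ − f₀| = 2v_e·f₀/(v − v_e) = 2 × 11.8 × 29700/1475.2 ≈ 475 Hz.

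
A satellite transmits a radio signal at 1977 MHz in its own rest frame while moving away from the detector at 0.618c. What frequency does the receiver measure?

960.6 MHz

Relativistic Doppler for frequency: f' = f₀ · √((1 − β)/(1 + β)).
f' = 1977 × √(0.3820/1.6180) = 1977 × 0.48589 ≈ 960.6 MHz.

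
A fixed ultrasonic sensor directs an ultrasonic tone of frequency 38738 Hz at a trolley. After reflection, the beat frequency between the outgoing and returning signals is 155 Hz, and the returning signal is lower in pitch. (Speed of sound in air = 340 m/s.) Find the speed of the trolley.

Double Doppler shift off a moving reflector: f₂ = f₀ · (v + u)/(v − u) (u > 0 toward emitter).
Returning signal is lower, so f₂ = f₀ − Δf = 38738 − 155 = 38583 Hz.
Rearranging, u = v · (f₂ − f₀)/(f₂ + f₀) = 340 × -155/77321 ≈ -0.68 m/s.
So the trolley is moving at 0.68 m/s away from the emitter.

0.68 m/s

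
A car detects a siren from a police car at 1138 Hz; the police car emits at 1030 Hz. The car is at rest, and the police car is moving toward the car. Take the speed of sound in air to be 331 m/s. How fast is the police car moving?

31 m/s

f' = f · v/(v − v_s) ⇒ v_s = v · |1 − f/f'|.
v_s = 331 × |1 − 1030/1138| = 331 × 0.0949 ≈ 31 m/s.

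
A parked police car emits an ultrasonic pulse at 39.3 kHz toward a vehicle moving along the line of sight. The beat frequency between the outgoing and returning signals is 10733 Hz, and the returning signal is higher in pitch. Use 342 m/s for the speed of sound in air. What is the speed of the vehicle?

41 m/s

Double Doppler shift off a moving reflector: f₂ = f₀ · (v + u)/(v − u) (u > 0 toward emitter).
Returning signal is higher, so f₂ = f₀ + Δf = 39300 + 10733 = 50033 Hz.
Rearranging, u = v · (f₂ − f₀)/(f₂ + f₀) = 342 × 10733/89333 ≈ 41 m/s.
So the vehicle is moving at 41 m/s toward the emitter.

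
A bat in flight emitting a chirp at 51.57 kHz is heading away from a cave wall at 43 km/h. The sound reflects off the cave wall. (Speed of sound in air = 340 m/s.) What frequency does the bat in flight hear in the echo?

48.1 kHz

43 km/h = 11.94 m/s.
The cave wall receives the sound from a moving source: f₁ = f₀ · v/(v + v_e) = 51.57 × 340/351.94 ≈ 49.8 kHz.
On the return leg the bat in flight is a moving observer: f₂ = f₁ · (v − v_e)/v = 49.8 × 328.06/340 ≈ 48.1 kHz.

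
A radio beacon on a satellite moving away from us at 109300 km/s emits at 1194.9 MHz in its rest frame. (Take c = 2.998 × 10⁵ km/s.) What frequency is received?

β = v/c = 109300/299800 = 0.3646.
Relativistic Doppler for frequency: f' = f₀ · √((1 − β)/(1 + β)).
f' = 1194.9 × √(0.6354/1.3646) = 1194.9 × 0.68239 ≈ 815.4 MHz.

815.4 MHz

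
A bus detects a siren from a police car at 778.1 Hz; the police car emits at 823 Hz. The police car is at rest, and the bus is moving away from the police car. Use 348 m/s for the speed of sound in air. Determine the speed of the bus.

19.0 m/s

f' = f · (v − v_o)/v ⇒ v_o = v · |f'/f − 1|.
v_o = 348 × |778.1/823 − 1| = 348 × 0.05456 ≈ 19.0 m/s.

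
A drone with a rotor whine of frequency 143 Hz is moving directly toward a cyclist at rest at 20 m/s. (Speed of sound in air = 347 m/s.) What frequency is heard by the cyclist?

Moving source, stationary observer: f' = f · v/(v − v_s) since the source is approaching.
f' = 143 × 347/(347 − 20) = 143 × 347/327 ≈ 152 Hz.

152 Hz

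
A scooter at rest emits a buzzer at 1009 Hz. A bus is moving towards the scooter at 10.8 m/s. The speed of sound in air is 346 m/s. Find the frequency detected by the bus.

Moving observer, stationary source: f' = f · (v + v_o)/v.
f' = 1009 × (346 + 10.8)/346 = 1009 × 356.8/346 ≈ 1040 Hz.

1040 Hz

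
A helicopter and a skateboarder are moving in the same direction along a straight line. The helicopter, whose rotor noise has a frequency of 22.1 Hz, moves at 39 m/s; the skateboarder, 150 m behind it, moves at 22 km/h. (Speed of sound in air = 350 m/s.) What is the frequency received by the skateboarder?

20.2 Hz

22 km/h = 6.111 m/s.
The skateboarder is behind, so the helicopter is moving away from it while the skateboarder is moving toward the helicopter.
Both move, so f' = f · (v + v_o)/(v + v_s).
f' = 22.1 × (350 + 6.111)/(350 + 39) = 22.1 × 356.11/389 ≈ 20.2 Hz.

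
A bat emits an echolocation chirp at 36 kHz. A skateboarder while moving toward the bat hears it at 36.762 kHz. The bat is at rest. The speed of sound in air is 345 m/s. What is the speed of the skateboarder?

7.3 m/s

f' = f · (v + v_o)/v ⇒ v_o = v · |f'/f − 1|.
v_o = 345 × |36.762/36 − 1| = 345 × 0.02117 ≈ 7.3 m/s.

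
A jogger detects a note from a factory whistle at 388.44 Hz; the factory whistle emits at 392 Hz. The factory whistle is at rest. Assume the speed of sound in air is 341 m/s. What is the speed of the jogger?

3.1 m/s

f' < f, so the jogger is receding.
f' = f · (v − v_o)/v ⇒ v_o = v · |f'/f − 1|.
v_o = 341 × |388.44/392 − 1| = 341 × 0.009082 ≈ 3.1 m/s.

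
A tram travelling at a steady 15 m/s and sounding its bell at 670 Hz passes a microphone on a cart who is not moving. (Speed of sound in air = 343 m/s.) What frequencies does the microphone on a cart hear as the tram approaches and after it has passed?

701 Hz approaching; 642 Hz receding

Approaching: f₁ = f · v/(v − v_s) = 670 × 343/328 ≈ 701 Hz.
Receding: f₂ = f · v/(v + v_s) = 670 × 343/358 ≈ 642 Hz.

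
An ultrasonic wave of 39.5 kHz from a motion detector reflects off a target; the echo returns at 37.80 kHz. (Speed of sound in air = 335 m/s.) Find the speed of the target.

Double Doppler shift off a moving reflector: f₂ = f₀ · (v + u)/(v − u) (u > 0 toward emitter).
Rearranging, u = v · (f₂ − f₀)/(f₂ + f₀) = 335 × -1.70/77.30 ≈ -7.4 m/s.
So the target is moving at 7.4 m/s away from the emitter.

7.4 m/s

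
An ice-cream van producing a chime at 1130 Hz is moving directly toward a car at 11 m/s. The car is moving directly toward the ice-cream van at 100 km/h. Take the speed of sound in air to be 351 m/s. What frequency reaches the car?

100 km/h = 27.78 m/s.
With source approaching and observer approaching, f' = f · (v + v_o)/(v − v_s).
f' = 1130 × (351 + 27.78)/(351 − 11) = 1130 × 378.78/340 ≈ 1259 Hz.

1259 Hz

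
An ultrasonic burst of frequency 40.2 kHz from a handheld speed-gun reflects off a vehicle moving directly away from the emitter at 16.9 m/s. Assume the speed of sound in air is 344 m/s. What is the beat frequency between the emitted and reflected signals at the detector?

3765 Hz

The vehicle first receives the wave as a moving observer: f₁ = f₀ · (v − u)/v = 40.2 × (344 − 16.9)/344 ≈ 38.23 kHz.
The reflection then acts as a moving source: f₂ = f₁ · v/(v + u) ≈ 36.44 kHz.
Beat frequency (with f₀ = 40200 Hz): |f₂ − f₀| = 2u·f₀/(v + u) = 2 × 16.9 × 40200/360.9 ≈ 3765 Hz.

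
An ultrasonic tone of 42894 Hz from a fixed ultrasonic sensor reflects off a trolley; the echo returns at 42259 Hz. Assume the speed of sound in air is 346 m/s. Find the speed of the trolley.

Double Doppler shift off a moving reflector: f₂ = f₀ · (v + u)/(v − u) (u > 0 toward emitter).
Rearranging, u = v · (f₂ − f₀)/(f₂ + f₀) = 346 × -635/85153 ≈ -2.58 m/s.
So the trolley is moving at 2.58 m/s away from the emitter.

2.58 m/s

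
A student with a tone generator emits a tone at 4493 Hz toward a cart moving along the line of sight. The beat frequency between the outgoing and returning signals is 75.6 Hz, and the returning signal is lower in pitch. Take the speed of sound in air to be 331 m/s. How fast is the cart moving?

Double Doppler shift off a moving reflector: f₂ = f₀ · (v + u)/(v − u) (u > 0 toward emitter).
Returning signal is lower, so f₂ = f₀ − Δf = 4493 − 75.6 = 4417.4 Hz.
Rearranging, u = v · (f₂ − f₀)/(f₂ + f₀) = 331 × -75.6/8910.4 ≈ -2.81 m/s.
So the cart is moving at 2.81 m/s away from the emitter.

2.81 m/s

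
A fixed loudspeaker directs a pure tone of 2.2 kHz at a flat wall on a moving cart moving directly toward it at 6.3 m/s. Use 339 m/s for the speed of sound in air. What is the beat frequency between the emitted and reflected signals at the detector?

83 Hz

At the flat wall on a moving cart (a moving observer), f₁ = f₀ · (v + u)/v = 2.2 × 345.3/339 ≈ 2.2409 kHz.
The reflection then acts as a moving source: f₂ = f₁ · v/(v − u) ≈ 2.2833 kHz.
Beat frequency (with f₀ = 2200 Hz): |f₂ − f₀| = 2u·f₀/(v − u) = 2 × 6.3 × 2200/332.7 ≈ 83 Hz.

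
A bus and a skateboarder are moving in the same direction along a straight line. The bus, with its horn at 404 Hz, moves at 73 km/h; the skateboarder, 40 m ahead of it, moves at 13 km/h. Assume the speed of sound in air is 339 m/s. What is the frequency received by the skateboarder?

425 Hz

73 km/h = 20.28 m/s; 13 km/h = 3.611 m/s.
The skateboarder is ahead, so the bus is moving toward it while the skateboarder is moving away from the bus.
General Doppler shift: f' = f · (v − v_o)/(v − v_s).
f' = 404 × (339 − 3.611)/(339 − 20.28) = 404 × 335.39/318.72 ≈ 425 Hz.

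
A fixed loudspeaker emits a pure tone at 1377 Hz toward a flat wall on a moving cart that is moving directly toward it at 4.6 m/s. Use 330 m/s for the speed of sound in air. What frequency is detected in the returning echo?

At the flat wall on a moving cart (a moving observer), f₁ = f₀ · (v + u)/v = 1377 × 334.6/330 ≈ 1396 Hz.
The reflection then acts as a moving source: f₂ = f₁ · v/(v − u) ≈ 1416 Hz.

1416 Hz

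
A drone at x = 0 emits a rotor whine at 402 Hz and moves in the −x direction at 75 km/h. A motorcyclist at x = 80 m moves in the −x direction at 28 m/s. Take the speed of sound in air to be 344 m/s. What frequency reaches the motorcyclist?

410 Hz

75 km/h = 20.83 m/s.
The observer lies on the +x side, so the source is heading away from the observer and the observer is heading toward the source.
General Doppler shift: f' = f · (v + v_o)/(v + v_s).
f' = 402 × (344 + 28)/(344 + 20.83) = 402 × 372/364.83 ≈ 410 Hz.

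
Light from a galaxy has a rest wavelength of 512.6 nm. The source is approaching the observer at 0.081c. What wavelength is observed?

Relativistic Doppler for wavelength: λ' = λ₀ · √((1 − β)/(1 + β)).
λ' = 512.6 × √(0.9190/1.0810) = 512.6 × 0.92203 ≈ 472.6 nm.

472.6 nm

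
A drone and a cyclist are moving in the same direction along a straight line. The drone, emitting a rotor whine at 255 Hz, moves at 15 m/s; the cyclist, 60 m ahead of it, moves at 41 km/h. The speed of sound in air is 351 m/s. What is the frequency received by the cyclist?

41 km/h = 11.39 m/s.
The cyclist is ahead, so the drone is moving toward it while the cyclist is moving away from the drone.
Both move, so f' = f · (v − v_o)/(v − v_s).
f' = 255 × (351 − 11.39)/(351 − 15) = 255 × 339.61/336 ≈ 258 Hz.

258 Hz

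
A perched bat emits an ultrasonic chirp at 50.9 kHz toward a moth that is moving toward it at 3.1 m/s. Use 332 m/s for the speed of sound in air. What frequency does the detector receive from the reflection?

51.9 kHz

The moth first receives the wave as a moving observer: f₁ = f₀ · (v + u)/v = 50.9 × (332 + 3.1)/332 ≈ 51.4 kHz.
On reflection it acts as a source moving toward the stationary detector: f₂ = f₁ · v/(v − u) = 51.4 × 332/328.9 ≈ 51.9 kHz.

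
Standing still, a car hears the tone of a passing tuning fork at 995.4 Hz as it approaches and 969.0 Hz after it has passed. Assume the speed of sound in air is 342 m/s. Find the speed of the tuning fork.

f₁/f₂ = (v + v_s)/(v − v_s), so v_s = v · (f₁ − f₂)/(f₁ + f₂).
v_s = 342 × (995.4 − 969.0)/(995.4 + 969.0) = 342 × 26.4/1964.4 ≈ 4.6 m/s.

4.6 m/s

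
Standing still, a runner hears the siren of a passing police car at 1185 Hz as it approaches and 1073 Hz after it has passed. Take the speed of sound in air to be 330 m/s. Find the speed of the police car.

f₁/f₂ = (v + v_s)/(v − v_s), so v_s = v · (f₁ − f₂)/(f₁ + f₂).
v_s = 330 × (1185 − 1073)/(1185 + 1073) = 330 × 112/2258 ≈ 16.4 m/s.

16.4 m/s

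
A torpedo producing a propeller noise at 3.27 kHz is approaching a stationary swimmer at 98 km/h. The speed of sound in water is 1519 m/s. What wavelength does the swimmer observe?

45.6 cm

98 km/h = 27.22 m/s.
Only the source moves, toward the listener, so f' = f · v/(v − v_s).
f' = 3.27 × 1519/(1519 − 27.22) ≈ 3.33 kHz.
λ' = v/f' = 1519/3329.67 ≈ 45.6 cm.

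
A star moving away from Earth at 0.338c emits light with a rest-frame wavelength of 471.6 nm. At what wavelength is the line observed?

670.5 nm

Relativistic Doppler for wavelength: λ' = λ₀ · √((1 + β)/(1 − β)).
λ' = 471.6 × √(1.3380/0.6620) = 471.6 × 1.42167 ≈ 670.5 nm.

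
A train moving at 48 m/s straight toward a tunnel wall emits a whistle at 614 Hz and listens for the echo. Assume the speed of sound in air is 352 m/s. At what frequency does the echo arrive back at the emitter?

808 Hz

The tunnel wall receives the sound from a moving source: f₁ = f₀ · v/(v − v_e) = 614 × 352/304 ≈ 711 Hz.
On the return leg the train is a moving observer: f₂ = f₁ · (v + v_e)/v = 711 × 400/352 ≈ 808 Hz.
Equivalently f₂ = f₀ · (v + v_e)/(v − v_e).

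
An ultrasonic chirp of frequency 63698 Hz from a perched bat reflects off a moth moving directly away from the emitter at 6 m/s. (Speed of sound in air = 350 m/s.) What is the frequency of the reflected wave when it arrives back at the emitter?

61551 Hz

At the moth (a moving observer), f₁ = f₀ · (v − u)/v = 63698 × 344/350 ≈ 62606 Hz.
On reflection it acts as a source moving away from the stationary detector: f₂ = f₁ · v/(v + u) = 62606 × 350/356 ≈ 61551 Hz.
Equivalently f₂ = f₀ · (v − u)/(v + u).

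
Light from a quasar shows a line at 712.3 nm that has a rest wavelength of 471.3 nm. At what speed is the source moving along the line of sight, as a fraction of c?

λ'/λ₀ = 1.5114 > 1 (redshift), so the source is receding.
λ'/λ₀ = √((1 + β)/(1 − β)) for a receding source ⇒ β = (r² − 1)/(r² + 1) with r = λ'/λ₀.
β = (2.2842 − 1)/(2.2842 + 1) ≈ 0.391.

0.391c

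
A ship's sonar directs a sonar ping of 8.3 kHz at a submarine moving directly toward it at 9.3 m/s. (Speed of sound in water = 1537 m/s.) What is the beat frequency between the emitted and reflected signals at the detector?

101 Hz

At the submarine (a moving observer), f₁ = f₀ · (v + u)/v = 8.3 × 1546.3/1537 ≈ 8.3502 kHz.
The reflection then acts as a moving source: f₂ = f₁ · v/(v − u) ≈ 8.4011 kHz.
Beat frequency (with f₀ = 8300 Hz): |f₂ − f₀| = 2u·f₀/(v − u) = 2 × 9.3 × 8300/1527.7 ≈ 101 Hz.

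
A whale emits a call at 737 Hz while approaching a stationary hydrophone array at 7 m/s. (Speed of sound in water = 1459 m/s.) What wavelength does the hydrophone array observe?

1.97 m

Moving source, stationary observer: f' = f · v/(v − v_s) since the source is approaching.
f' = 737 × 1459/(1459 − 7) ≈ 741 Hz.
λ' = v/f' = 1459/740.553 ≈ 1.97 m.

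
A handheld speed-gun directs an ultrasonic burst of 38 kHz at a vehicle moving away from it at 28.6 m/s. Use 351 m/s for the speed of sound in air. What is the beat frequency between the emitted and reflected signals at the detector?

At the vehicle (a moving observer), f₁ = f₀ · (v − u)/v = 38 × 322.4/351 ≈ 34.90 kHz.
On reflection it acts as a source moving away from the stationary detector: f₂ = f₁ · v/(v + u) = 34.90 × 351/379.6 ≈ 32.27 kHz.
Beat frequency (with f₀ = 38000 Hz): |f₂ − f₀| = 2u·f₀/(v + u) = 2 × 28.6 × 38000/379.6 ≈ 5726 Hz.

5726 Hz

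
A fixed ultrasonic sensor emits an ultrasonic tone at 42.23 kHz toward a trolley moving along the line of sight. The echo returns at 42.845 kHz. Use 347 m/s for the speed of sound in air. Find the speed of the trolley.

2.51 m/s

Double Doppler shift off a moving reflector: f₂ = f₀ · (v + u)/(v − u) (u > 0 toward emitter).
Rearranging, u = v · (f₂ − f₀)/(f₂ + f₀) = 347 × 0.615/85.075 ≈ 2.51 m/s.
So the trolley is moving at 2.51 m/s toward the emitter.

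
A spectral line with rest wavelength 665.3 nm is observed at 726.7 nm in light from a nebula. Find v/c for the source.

λ'/λ₀ = 1.0923 > 1 (redshift), so the source is receding.
λ'/λ₀ = √((1 + β)/(1 − β)) for a receding source ⇒ β = (r² − 1)/(r² + 1) with r = λ'/λ₀.
β = (1.1931 − 1)/(1.1931 + 1) ≈ 0.088.

0.088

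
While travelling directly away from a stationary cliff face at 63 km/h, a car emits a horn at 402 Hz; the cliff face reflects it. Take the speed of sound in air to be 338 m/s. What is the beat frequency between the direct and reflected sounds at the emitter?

63 km/h = 17.5 m/s.
The cliff face receives the sound from a moving source: f₁ = f₀ · v/(v + v_e) = 402 × 338/355.5 ≈ 382.2 Hz.
On the return leg the car is a moving observer: f₂ = f₁ · (v − v_e)/v = 382.2 × 320.5/338 ≈ 362.4 Hz.
Beat against the emitted tone: |f₂ − f₀| = 2v_e·f₀/(v + v_e) = 2 × 17.5 × 402/355.5 ≈ 39.6 Hz.

39.6 Hz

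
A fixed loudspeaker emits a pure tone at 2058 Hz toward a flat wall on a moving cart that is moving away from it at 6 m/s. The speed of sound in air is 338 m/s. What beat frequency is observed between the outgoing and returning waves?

At the flat wall on a moving cart (a moving observer), f₁ = f₀ · (v − u)/v = 2058 × 332/338 ≈ 2021.5 Hz.
The reflection then acts as a moving source: f₂ = f₁ · v/(v + u) ≈ 1986.2 Hz.
Beat frequency: |f₂ − f₀| = 2u·f₀/(v + u) = 2 × 6 × 2058/344 ≈ 72 Hz.

72 Hz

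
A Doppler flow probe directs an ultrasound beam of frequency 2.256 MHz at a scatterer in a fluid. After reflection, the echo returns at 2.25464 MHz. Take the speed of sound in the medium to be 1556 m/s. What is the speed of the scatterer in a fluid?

0.47 m/s

Double Doppler shift off a moving reflector: f₂ = f₀ · (v + u)/(v − u) (u > 0 toward emitter).
Rearranging, u = v · (f₂ − f₀)/(f₂ + f₀) = 1556 × -0.00136/4.51064 ≈ -0.47 m/s.
So the scatterer in a fluid is moving at 0.47 m/s away from the emitter.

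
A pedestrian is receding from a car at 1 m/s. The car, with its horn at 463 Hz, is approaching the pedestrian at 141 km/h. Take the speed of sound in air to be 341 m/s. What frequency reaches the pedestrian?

141 km/h = 39.17 m/s.
General Doppler shift: f' = f · (v − v_o)/(v − v_s).
f' = 463 × (341 − 1)/(341 − 39.17) = 463 × 340/301.83 ≈ 522 Hz.

522 Hz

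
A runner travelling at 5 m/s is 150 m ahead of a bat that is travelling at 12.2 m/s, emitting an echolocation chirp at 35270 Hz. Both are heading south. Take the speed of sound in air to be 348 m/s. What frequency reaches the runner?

36026 Hz

The runner is ahead, so the bat is moving toward it while the runner is moving away from the bat.
With source approaching and observer receding, f' = f · (v − v_o)/(v − v_s).
f' = 35270 × (348 − 5)/(348 − 12.2) = 35270 × 343/335.8 ≈ 36026 Hz.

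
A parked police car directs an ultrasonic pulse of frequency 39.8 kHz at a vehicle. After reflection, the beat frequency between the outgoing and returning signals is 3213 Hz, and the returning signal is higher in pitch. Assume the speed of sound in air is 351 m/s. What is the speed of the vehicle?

13.6 m/s

Double Doppler shift off a moving reflector: f₂ = f₀ · (v + u)/(v − u) (u > 0 toward emitter).
Returning signal is higher, so f₂ = f₀ + Δf = 39800 + 3213 = 43013 Hz.
Rearranging, u = v · (f₂ − f₀)/(f₂ + f₀) = 351 × 3213/82813 ≈ 13.6 m/s.
So the vehicle is moving at 13.6 m/s toward the emitter.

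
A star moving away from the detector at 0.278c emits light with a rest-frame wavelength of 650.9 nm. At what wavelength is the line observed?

866.0 nm

Relativistic Doppler for wavelength: λ' = λ₀ · √((1 + β)/(1 − β)).
λ' = 650.9 × √(1.2780/0.7220) = 650.9 × 1.33044 ≈ 866.0 nm.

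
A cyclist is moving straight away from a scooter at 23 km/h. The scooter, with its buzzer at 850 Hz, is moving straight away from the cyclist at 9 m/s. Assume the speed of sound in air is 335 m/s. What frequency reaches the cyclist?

23 km/h = 6.389 m/s.
Both move, so f' = f · (v − v_o)/(v + v_s).
f' = 850 × (335 − 6.389)/(335 + 9) = 850 × 328.61/344 ≈ 812 Hz.

812 Hz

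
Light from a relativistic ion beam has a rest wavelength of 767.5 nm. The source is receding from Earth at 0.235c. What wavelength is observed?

Relativistic Doppler for wavelength: λ' = λ₀ · √((1 + β)/(1 − β)).
λ' = 767.5 × √(1.2350/0.7650) = 767.5 × 1.27058 ≈ 975.2 nm.

975.2 nm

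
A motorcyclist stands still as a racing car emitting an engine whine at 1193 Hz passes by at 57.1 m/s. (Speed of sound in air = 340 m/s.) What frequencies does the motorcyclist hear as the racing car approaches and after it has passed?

Approaching: f₁ = f · v/(v − v_s) = 1193 × 340/282.9 ≈ 1434 Hz.
Receding: f₂ = f · v/(v + v_s) = 1193 × 340/397.1 ≈ 1021 Hz.

1434 Hz approaching; 1021 Hz receding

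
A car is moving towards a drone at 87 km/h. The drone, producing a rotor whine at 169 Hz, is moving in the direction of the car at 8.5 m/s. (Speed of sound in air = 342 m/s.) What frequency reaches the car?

186 Hz

87 km/h = 24.17 m/s.
General Doppler shift: f' = f · (v + v_o)/(v − v_s).
f' = 169 × (342 + 24.17)/(342 − 8.5) = 169 × 366.17/333.5 ≈ 186 Hz.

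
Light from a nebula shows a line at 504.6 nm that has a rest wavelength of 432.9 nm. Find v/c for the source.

0.152

λ'/λ₀ = 1.1656 > 1 (redshift), so the source is receding.
λ'/λ₀ = √((1 + β)/(1 − β)) for a receding source ⇒ β = (r² − 1)/(r² + 1) with r = λ'/λ₀.
β = (1.3587 − 1)/(1.3587 + 1) ≈ 0.152.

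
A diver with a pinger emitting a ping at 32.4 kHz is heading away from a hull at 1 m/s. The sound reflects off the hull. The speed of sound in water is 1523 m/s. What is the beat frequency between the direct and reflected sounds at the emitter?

The hull receives the sound from a moving source: f₁ = f₀ · v/(v + v_e) = 32.4 × 1523/1524 ≈ 32.3787 kHz.
On the return leg the diver with a pinger is a moving observer: f₂ = f₁ · (v − v_e)/v = 32.3787 × 1522/1523 ≈ 32.3575 kHz.
Equivalently f₂ = f₀ · (v − v_e)/(v + v_e).
Beat against the emitted tone (with f₀ = 32400 Hz): |f₂ − f₀| = 2v_e·f₀/(v + v_e) = 2 × 1 × 32400/1524 ≈ 42.5 Hz.

42.5 Hz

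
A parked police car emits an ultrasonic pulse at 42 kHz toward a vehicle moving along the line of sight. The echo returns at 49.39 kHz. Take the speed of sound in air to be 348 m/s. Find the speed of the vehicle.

28 m/s

Double Doppler shift off a moving reflector: f₂ = f₀ · (v + u)/(v − u) (u > 0 toward emitter).
Rearranging, u = v · (f₂ − f₀)/(f₂ + f₀) = 348 × 7.39/91.39 ≈ 28 m/s.
So the vehicle is moving at 28 m/s toward the emitter.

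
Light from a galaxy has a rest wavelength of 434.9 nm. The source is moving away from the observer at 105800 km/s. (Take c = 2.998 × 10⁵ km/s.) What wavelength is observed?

β = v/c = 105800/299800 = 0.3529.
Relativistic Doppler for wavelength: λ' = λ₀ · √((1 + β)/(1 − β)).
λ' = 434.9 × √(1.3529/0.6471) = 434.9 × 1.44593 ≈ 628.8 nm.

628.8 nm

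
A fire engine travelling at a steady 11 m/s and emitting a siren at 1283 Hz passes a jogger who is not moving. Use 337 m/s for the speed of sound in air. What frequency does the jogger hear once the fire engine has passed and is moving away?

Receding: f₂ = f · v/(v + v_s) = 1283 × 337/348 ≈ 1242 Hz.

1242 Hz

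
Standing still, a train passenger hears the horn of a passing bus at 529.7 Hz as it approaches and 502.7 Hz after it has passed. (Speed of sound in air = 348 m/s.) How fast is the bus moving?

f₁/f₂ = (v + v_s)/(v − v_s), so v_s = v · (f₁ − f₂)/(f₁ + f₂).
v_s = 348 × (529.7 − 502.7)/(529.7 + 502.7) = 348 × 27.0/1032.4 ≈ 9.1 m/s.

9.1 m/s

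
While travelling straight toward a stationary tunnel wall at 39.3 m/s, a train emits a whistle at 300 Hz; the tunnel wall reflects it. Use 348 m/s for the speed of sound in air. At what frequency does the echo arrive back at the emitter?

376 Hz

The tunnel wall receives the sound from a moving source: f₁ = f₀ · v/(v − v_e) = 300 × 348/308.7 ≈ 338 Hz.
On the return leg the train is a moving observer: f₂ = f₁ · (v + v_e)/v = 338 × 387.3/348 ≈ 376 Hz.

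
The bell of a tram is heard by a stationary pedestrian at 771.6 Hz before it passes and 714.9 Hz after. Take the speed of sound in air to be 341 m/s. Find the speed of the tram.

f₁/f₂ = (v + v_s)/(v − v_s), so v_s = v · (f₁ − f₂)/(f₁ + f₂).
v_s = 341 × (771.6 − 714.9)/(771.6 + 714.9) = 341 × 56.7/1486.5 ≈ 13.0 m/s.

13.0 m/s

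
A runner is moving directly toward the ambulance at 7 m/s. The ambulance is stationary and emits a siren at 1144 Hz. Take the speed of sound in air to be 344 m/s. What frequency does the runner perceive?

1167 Hz

Moving observer, stationary source: f' = f · (v + v_o)/v.
f' = 1144 × (344 + 7)/344 = 1144 × 351/344 ≈ 1167 Hz.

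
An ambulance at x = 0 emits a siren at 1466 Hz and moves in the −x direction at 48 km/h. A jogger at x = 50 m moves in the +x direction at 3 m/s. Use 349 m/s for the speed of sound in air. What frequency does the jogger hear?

48 km/h = 13.33 m/s.
The observer lies on the +x side, so the source is heading away from the observer and the observer is heading away from the source.
With source receding and observer receding, f' = f · (v − v_o)/(v + v_s).
f' = 1466 × (349 − 3)/(349 + 13.33) = 1466 × 346/362.33 ≈ 1400 Hz.

1400 Hz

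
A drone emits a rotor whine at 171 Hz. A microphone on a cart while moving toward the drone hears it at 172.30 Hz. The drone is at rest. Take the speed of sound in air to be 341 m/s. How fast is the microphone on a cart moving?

2.59 m/s

f' = f · (v + v_o)/v ⇒ v_o = v · |f'/f − 1|.
v_o = 341 × |172.30/171 − 1| = 341 × 0.007602 ≈ 2.59 m/s.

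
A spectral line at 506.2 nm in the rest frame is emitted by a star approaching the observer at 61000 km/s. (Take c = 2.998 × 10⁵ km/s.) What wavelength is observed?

411.8 nm

β = v/c = 61000/299800 = 0.2035.
Relativistic Doppler for wavelength: λ' = λ₀ · √((1 − β)/(1 + β)).
λ' = 506.2 × √(0.7965/1.2035) = 506.2 × 0.81355 ≈ 411.8 nm.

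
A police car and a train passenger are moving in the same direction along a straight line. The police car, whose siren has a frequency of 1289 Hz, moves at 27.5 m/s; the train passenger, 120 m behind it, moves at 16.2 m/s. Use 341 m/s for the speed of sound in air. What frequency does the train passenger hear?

1249 Hz

The train passenger is behind, so the police car is moving away from it while the train passenger is moving toward the police car.
Both move, so f' = f · (v + v_o)/(v + v_s).
f' = 1289 × (341 + 16.2)/(341 + 27.5) = 1289 × 357.2/368.5 ≈ 1249 Hz.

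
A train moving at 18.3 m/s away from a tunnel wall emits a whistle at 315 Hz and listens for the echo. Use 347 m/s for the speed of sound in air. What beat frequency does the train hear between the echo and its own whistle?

The tunnel wall receives the sound from a moving source: f₁ = f₀ · v/(v + v_e) = 315 × 347/365.3 ≈ 299.2 Hz.
On the return leg the train is a moving observer: f₂ = f₁ · (v − v_e)/v = 299.2 × 328.7/347 ≈ 283.4 Hz.
Beat against the emitted tone: |f₂ − f₀| = 2v_e·f₀/(v + v_e) = 2 × 18.3 × 315/365.3 ≈ 31.6 Hz.

31.6 Hz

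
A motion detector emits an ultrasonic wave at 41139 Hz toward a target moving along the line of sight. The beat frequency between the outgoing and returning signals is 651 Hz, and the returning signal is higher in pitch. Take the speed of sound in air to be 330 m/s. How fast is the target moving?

Double Doppler shift off a moving reflector: f₂ = f₀ · (v + u)/(v − u) (u > 0 toward emitter).
Returning signal is higher, so f₂ = f₀ + Δf = 41139 + 651 = 41790 Hz.
Rearranging, u = v · (f₂ − f₀)/(f₂ + f₀) = 330 × 651/82929 ≈ 2.59 m/s.
So the target is moving at 2.59 m/s toward the emitter.

2.59 m/s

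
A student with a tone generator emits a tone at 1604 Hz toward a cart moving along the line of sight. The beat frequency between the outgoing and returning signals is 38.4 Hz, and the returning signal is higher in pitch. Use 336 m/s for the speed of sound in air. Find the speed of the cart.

4.0 m/s

Double Doppler shift off a moving reflector: f₂ = f₀ · (v + u)/(v − u) (u > 0 toward emitter).
Returning signal is higher, so f₂ = f₀ + Δf = 1604 + 38.4 = 1642.4 Hz.
Rearranging, u = v · (f₂ − f₀)/(f₂ + f₀) = 336 × 38.4/3246.4 ≈ 4.0 m/s.
So the cart is moving at 4.0 m/s toward the emitter.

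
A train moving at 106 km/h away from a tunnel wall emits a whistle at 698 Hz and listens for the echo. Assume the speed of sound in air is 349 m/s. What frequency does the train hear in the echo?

106 km/h = 29.44 m/s.
The tunnel wall receives the sound from a moving source: f₁ = f₀ · v/(v + v_e) = 698 × 349/378.44 ≈ 644 Hz.
On the return leg the train is a moving observer: f₂ = f₁ · (v − v_e)/v = 644 × 319.56/349 ≈ 589 Hz.

589 Hz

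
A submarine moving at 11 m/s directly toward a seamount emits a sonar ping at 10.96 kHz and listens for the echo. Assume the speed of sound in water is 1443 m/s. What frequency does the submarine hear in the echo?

The seamount receives the sound from a moving source: f₁ = f₀ · v/(v − v_e) = 10.96 × 1443/1432 ≈ 11.04 kHz.
On the return leg the submarine is a moving observer: f₂ = f₁ · (v + v_e)/v = 11.04 × 1454/1443 ≈ 11.13 kHz.

11.13 kHz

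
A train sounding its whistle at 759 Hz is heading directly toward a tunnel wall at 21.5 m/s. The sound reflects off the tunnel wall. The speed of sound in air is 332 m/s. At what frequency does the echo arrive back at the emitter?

The tunnel wall receives the sound from a moving source: f₁ = f₀ · v/(v − v_e) = 759 × 332/310.5 ≈ 812 Hz.
On the return leg the train is a moving observer: f₂ = f₁ · (v + v_e)/v = 812 × 353.5/332 ≈ 864 Hz.
Equivalently f₂ = f₀ · (v + v_e)/(v − v_e).

864 Hz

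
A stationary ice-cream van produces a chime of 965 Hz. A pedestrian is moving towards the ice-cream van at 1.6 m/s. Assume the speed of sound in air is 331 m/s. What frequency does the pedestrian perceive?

Moving observer, stationary source: f' = f · (v + v_o)/v.
f' = 965 × (331 + 1.6)/331 = 965 × 332.6/331 ≈ 970 Hz.

970 Hz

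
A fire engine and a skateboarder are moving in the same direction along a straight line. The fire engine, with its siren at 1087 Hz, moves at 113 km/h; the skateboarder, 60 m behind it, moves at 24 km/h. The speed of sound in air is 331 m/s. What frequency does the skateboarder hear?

1013 Hz

113 km/h = 31.39 m/s; 24 km/h = 6.667 m/s.
The skateboarder is behind, so the fire engine is moving away from it while the skateboarder is moving toward the fire engine.
General Doppler shift: f' = f · (v + v_o)/(v + v_s).
f' = 1087 × (331 + 6.667)/(331 + 31.39) = 1087 × 337.67/362.39 ≈ 1013 Hz.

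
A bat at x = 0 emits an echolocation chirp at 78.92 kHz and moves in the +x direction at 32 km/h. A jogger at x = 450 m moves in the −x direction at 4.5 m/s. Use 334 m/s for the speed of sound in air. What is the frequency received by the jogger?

32 km/h = 8.889 m/s.
The observer lies on the +x side, so the source is heading toward the observer and the observer is heading toward the source.
With source approaching and observer approaching, f' = f · (v + v_o)/(v − v_s).
f' = 78.92 × (334 + 4.5)/(334 − 8.889) = 78.92 × 338.5/325.11 ≈ 82.2 kHz.

82.2 kHz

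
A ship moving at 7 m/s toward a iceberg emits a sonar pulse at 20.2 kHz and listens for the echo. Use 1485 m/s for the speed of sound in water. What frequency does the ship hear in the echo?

20.4 kHz

The iceberg receives the sound from a moving source: f₁ = f₀ · v/(v − v_e) = 20.2 × 1485/1478 ≈ 20.3 kHz.
On the return leg the ship is a moving observer: f₂ = f₁ · (v + v_e)/v = 20.3 × 1492/1485 ≈ 20.4 kHz.
Equivalently f₂ = f₀ · (v + v_e)/(v − v_e).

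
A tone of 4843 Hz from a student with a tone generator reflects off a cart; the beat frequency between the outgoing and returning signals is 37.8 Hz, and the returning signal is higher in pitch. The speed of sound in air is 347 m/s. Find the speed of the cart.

Double Doppler shift off a moving reflector: f₂ = f₀ · (v + u)/(v − u) (u > 0 toward emitter).
Returning signal is higher, so f₂ = f₀ + Δf = 4843 + 37.8 = 4880.8 Hz.
Rearranging, u = v · (f₂ − f₀)/(f₂ + f₀) = 347 × 37.8/9723.8 ≈ 1.35 m/s.
So the cart is moving at 1.35 m/s toward the emitter.

1.35 m/s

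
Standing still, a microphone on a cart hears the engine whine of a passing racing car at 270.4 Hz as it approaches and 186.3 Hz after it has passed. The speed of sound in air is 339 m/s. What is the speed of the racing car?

f₁/f₂ = (v + v_s)/(v − v_s), so v_s = v · (f₁ − f₂)/(f₁ + f₂).
v_s = 339 × (270.4 − 186.3)/(270.4 + 186.3) = 339 × 84.1/456.7 ≈ 62 m/s.

62 m/s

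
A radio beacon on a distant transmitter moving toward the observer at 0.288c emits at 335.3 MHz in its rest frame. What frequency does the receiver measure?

Relativistic Doppler for frequency: f' = f₀ · √((1 + β)/(1 − β)).
f' = 335.3 × √(1.2880/0.7120) = 335.3 × 1.34499 ≈ 451.0 MHz.

451.0 MHz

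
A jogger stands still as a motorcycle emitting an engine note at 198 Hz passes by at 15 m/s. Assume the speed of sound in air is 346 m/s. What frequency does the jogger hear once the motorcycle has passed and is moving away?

190 Hz

Receding: f₂ = f · v/(v + v_s) = 198 × 346/361 ≈ 190 Hz.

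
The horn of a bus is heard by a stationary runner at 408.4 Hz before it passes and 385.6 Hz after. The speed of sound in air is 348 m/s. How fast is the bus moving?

10.0 m/s

f₁/f₂ = (v + v_s)/(v − v_s), so v_s = v · (f₁ − f₂)/(f₁ + f₂).
v_s = 348 × (408.4 − 385.6)/(408.4 + 385.6) = 348 × 22.8/794.0 ≈ 10.0 m/s.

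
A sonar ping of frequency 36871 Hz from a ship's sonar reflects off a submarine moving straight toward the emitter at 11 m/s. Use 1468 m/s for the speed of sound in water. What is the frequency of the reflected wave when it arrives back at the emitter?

At the submarine (a moving observer), f₁ = f₀ · (v + u)/v = 36871 × 1479/1468 ≈ 37147 Hz.
On reflection it acts as a source moving toward the stationary detector: f₂ = f₁ · v/(v − u) = 37147 × 1468/1457 ≈ 37428 Hz.
Equivalently f₂ = f₀ · (v + u)/(v − u).

37428 Hz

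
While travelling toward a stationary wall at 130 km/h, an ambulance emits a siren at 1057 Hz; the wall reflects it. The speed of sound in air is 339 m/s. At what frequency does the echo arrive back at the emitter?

1309 Hz

130 km/h = 36.11 m/s.
The wall receives the sound from a moving source: f₁ = f₀ · v/(v − v_e) = 1057 × 339/302.89 ≈ 1183 Hz.
On the return leg the ambulance is a moving observer: f₂ = f₁ · (v + v_e)/v = 1183 × 375.11/339 ≈ 1309 Hz.
Equivalently f₂ = f₀ · (v + v_e)/(v − v_e).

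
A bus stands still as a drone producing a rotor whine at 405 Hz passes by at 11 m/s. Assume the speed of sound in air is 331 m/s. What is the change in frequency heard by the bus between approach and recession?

Approaching: f₁ = f · v/(v − v_s) = 405 × 331/320 ≈ 418.9 Hz.
Receding: f₂ = f · v/(v + v_s) = 405 × 331/342 ≈ 392.0 Hz.
Drop: f₁ − f₂ = 2f·v·v_s/(v² − v_s²) = 2 × 405 × 331 × 11/(331² − 11²) ≈ 26.9 Hz.

26.9 Hz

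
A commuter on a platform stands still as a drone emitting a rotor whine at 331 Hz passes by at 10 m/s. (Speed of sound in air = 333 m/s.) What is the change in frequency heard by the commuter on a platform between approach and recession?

Approaching: f₁ = f · v/(v − v_s) = 331 × 333/323 ≈ 341.2 Hz.
Receding: f₂ = f · v/(v + v_s) = 331 × 333/343 ≈ 321.3 Hz.
Drop: f₁ − f₂ = 2f·v·v_s/(v² − v_s²) = 2 × 331 × 333 × 10/(333² − 10²) ≈ 19.9 Hz.

19.9 Hz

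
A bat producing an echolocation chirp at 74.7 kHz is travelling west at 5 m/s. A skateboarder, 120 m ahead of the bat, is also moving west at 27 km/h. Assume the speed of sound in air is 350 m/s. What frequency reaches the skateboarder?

27 km/h = 7.5 m/s.
The skateboarder is ahead, so the bat is moving toward it while the skateboarder is moving away from the bat.
Both move, so f' = f · (v − v_o)/(v − v_s).
f' = 74.7 × (350 − 7.5)/(350 − 5) = 74.7 × 342.5/345 ≈ 74.2 kHz.

74.2 kHz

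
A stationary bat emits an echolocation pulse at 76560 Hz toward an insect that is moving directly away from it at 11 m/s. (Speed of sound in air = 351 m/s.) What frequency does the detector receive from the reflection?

At the insect (a moving observer), f₁ = f₀ · (v − u)/v = 76560 × 340/351 ≈ 74161 Hz.
On reflection it acts as a source moving away from the stationary detector: f₂ = f₁ · v/(v + u) = 74161 × 351/362 ≈ 71907 Hz.

71907 Hz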